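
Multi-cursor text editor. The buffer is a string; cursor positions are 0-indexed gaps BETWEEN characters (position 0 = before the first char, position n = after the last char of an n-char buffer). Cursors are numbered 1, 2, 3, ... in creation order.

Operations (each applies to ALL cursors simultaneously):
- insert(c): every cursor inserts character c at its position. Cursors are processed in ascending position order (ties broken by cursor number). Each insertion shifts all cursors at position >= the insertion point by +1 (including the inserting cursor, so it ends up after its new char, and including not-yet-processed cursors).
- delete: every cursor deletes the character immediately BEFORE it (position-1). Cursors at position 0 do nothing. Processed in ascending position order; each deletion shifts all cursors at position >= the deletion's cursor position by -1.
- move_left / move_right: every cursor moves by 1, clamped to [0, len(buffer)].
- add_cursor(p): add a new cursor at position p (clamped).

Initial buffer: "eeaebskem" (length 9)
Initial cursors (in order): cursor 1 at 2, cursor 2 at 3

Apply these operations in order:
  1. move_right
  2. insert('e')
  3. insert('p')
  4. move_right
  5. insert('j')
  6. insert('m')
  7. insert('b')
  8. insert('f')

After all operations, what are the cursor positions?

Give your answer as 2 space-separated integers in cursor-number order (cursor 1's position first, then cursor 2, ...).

Answer: 10 17

Derivation:
After op 1 (move_right): buffer="eeaebskem" (len 9), cursors c1@3 c2@4, authorship .........
After op 2 (insert('e')): buffer="eeaeeebskem" (len 11), cursors c1@4 c2@6, authorship ...1.2.....
After op 3 (insert('p')): buffer="eeaepeepbskem" (len 13), cursors c1@5 c2@8, authorship ...11.22.....
After op 4 (move_right): buffer="eeaepeepbskem" (len 13), cursors c1@6 c2@9, authorship ...11.22.....
After op 5 (insert('j')): buffer="eeaepejepbjskem" (len 15), cursors c1@7 c2@11, authorship ...11.122.2....
After op 6 (insert('m')): buffer="eeaepejmepbjmskem" (len 17), cursors c1@8 c2@13, authorship ...11.1122.22....
After op 7 (insert('b')): buffer="eeaepejmbepbjmbskem" (len 19), cursors c1@9 c2@15, authorship ...11.11122.222....
After op 8 (insert('f')): buffer="eeaepejmbfepbjmbfskem" (len 21), cursors c1@10 c2@17, authorship ...11.111122.2222....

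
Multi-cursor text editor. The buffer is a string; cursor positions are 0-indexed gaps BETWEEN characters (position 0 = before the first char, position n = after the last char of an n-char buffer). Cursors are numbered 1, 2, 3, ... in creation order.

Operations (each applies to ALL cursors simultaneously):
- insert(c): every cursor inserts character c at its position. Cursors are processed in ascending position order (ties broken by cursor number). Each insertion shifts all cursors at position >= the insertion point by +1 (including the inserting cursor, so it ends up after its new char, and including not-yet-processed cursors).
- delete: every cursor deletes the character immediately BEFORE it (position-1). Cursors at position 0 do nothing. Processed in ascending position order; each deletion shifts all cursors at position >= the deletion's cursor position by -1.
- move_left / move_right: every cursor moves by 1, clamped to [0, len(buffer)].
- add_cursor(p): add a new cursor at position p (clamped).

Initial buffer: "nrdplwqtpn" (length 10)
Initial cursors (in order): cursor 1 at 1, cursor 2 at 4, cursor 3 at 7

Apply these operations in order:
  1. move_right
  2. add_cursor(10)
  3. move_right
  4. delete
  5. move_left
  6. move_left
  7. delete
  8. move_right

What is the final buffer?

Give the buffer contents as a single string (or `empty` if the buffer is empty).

Answer: nqt

Derivation:
After op 1 (move_right): buffer="nrdplwqtpn" (len 10), cursors c1@2 c2@5 c3@8, authorship ..........
After op 2 (add_cursor(10)): buffer="nrdplwqtpn" (len 10), cursors c1@2 c2@5 c3@8 c4@10, authorship ..........
After op 3 (move_right): buffer="nrdplwqtpn" (len 10), cursors c1@3 c2@6 c3@9 c4@10, authorship ..........
After op 4 (delete): buffer="nrplqt" (len 6), cursors c1@2 c2@4 c3@6 c4@6, authorship ......
After op 5 (move_left): buffer="nrplqt" (len 6), cursors c1@1 c2@3 c3@5 c4@5, authorship ......
After op 6 (move_left): buffer="nrplqt" (len 6), cursors c1@0 c2@2 c3@4 c4@4, authorship ......
After op 7 (delete): buffer="nqt" (len 3), cursors c1@0 c2@1 c3@1 c4@1, authorship ...
After op 8 (move_right): buffer="nqt" (len 3), cursors c1@1 c2@2 c3@2 c4@2, authorship ...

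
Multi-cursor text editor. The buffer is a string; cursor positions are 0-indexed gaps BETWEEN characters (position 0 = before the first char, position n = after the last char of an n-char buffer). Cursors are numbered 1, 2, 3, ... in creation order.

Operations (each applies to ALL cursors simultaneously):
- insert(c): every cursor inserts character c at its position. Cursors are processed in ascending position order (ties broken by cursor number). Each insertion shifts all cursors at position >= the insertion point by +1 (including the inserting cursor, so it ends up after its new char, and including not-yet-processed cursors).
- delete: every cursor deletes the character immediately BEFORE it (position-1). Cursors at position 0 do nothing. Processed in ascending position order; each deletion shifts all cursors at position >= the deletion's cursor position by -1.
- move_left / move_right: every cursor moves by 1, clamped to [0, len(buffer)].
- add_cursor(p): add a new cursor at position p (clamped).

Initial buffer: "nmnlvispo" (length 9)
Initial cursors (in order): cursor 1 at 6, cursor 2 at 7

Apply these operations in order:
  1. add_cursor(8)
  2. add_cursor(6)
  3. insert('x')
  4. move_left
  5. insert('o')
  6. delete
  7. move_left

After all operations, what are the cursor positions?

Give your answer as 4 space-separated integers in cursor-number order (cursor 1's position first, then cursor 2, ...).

Answer: 6 8 10 6

Derivation:
After op 1 (add_cursor(8)): buffer="nmnlvispo" (len 9), cursors c1@6 c2@7 c3@8, authorship .........
After op 2 (add_cursor(6)): buffer="nmnlvispo" (len 9), cursors c1@6 c4@6 c2@7 c3@8, authorship .........
After op 3 (insert('x')): buffer="nmnlvixxsxpxo" (len 13), cursors c1@8 c4@8 c2@10 c3@12, authorship ......14.2.3.
After op 4 (move_left): buffer="nmnlvixxsxpxo" (len 13), cursors c1@7 c4@7 c2@9 c3@11, authorship ......14.2.3.
After op 5 (insert('o')): buffer="nmnlvixooxsoxpoxo" (len 17), cursors c1@9 c4@9 c2@12 c3@15, authorship ......1144.22.33.
After op 6 (delete): buffer="nmnlvixxsxpxo" (len 13), cursors c1@7 c4@7 c2@9 c3@11, authorship ......14.2.3.
After op 7 (move_left): buffer="nmnlvixxsxpxo" (len 13), cursors c1@6 c4@6 c2@8 c3@10, authorship ......14.2.3.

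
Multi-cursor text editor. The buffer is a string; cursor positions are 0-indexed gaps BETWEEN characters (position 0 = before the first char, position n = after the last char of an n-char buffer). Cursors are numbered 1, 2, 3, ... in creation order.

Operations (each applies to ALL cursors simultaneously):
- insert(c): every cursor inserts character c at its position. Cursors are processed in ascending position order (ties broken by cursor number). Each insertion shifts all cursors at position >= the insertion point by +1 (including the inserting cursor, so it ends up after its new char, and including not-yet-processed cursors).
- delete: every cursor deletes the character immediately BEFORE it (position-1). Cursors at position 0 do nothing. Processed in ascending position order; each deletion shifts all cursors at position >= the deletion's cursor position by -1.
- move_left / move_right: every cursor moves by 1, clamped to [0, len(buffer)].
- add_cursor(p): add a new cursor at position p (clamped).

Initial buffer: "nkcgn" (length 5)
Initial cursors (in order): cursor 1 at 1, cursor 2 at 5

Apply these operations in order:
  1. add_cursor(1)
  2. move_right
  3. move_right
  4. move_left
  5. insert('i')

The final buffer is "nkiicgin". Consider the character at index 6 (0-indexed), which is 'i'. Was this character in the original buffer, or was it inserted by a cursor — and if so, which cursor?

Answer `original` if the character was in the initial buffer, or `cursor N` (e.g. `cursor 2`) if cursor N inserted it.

After op 1 (add_cursor(1)): buffer="nkcgn" (len 5), cursors c1@1 c3@1 c2@5, authorship .....
After op 2 (move_right): buffer="nkcgn" (len 5), cursors c1@2 c3@2 c2@5, authorship .....
After op 3 (move_right): buffer="nkcgn" (len 5), cursors c1@3 c3@3 c2@5, authorship .....
After op 4 (move_left): buffer="nkcgn" (len 5), cursors c1@2 c3@2 c2@4, authorship .....
After op 5 (insert('i')): buffer="nkiicgin" (len 8), cursors c1@4 c3@4 c2@7, authorship ..13..2.
Authorship (.=original, N=cursor N): . . 1 3 . . 2 .
Index 6: author = 2

Answer: cursor 2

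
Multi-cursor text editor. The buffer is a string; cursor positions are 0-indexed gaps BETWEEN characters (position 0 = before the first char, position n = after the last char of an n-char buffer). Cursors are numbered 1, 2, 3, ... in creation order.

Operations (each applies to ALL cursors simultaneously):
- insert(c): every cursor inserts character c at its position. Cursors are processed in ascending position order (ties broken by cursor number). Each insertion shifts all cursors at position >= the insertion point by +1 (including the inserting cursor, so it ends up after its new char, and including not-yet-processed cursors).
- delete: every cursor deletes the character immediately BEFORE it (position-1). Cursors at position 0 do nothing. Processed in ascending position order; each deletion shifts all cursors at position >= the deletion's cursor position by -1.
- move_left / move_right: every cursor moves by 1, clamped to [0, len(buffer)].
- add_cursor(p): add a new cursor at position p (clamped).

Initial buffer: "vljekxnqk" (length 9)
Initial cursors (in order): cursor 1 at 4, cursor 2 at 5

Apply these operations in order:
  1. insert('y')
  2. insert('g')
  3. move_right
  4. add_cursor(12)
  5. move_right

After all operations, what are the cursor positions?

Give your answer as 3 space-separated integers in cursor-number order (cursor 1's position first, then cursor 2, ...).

Answer: 8 11 13

Derivation:
After op 1 (insert('y')): buffer="vljeykyxnqk" (len 11), cursors c1@5 c2@7, authorship ....1.2....
After op 2 (insert('g')): buffer="vljeygkygxnqk" (len 13), cursors c1@6 c2@9, authorship ....11.22....
After op 3 (move_right): buffer="vljeygkygxnqk" (len 13), cursors c1@7 c2@10, authorship ....11.22....
After op 4 (add_cursor(12)): buffer="vljeygkygxnqk" (len 13), cursors c1@7 c2@10 c3@12, authorship ....11.22....
After op 5 (move_right): buffer="vljeygkygxnqk" (len 13), cursors c1@8 c2@11 c3@13, authorship ....11.22....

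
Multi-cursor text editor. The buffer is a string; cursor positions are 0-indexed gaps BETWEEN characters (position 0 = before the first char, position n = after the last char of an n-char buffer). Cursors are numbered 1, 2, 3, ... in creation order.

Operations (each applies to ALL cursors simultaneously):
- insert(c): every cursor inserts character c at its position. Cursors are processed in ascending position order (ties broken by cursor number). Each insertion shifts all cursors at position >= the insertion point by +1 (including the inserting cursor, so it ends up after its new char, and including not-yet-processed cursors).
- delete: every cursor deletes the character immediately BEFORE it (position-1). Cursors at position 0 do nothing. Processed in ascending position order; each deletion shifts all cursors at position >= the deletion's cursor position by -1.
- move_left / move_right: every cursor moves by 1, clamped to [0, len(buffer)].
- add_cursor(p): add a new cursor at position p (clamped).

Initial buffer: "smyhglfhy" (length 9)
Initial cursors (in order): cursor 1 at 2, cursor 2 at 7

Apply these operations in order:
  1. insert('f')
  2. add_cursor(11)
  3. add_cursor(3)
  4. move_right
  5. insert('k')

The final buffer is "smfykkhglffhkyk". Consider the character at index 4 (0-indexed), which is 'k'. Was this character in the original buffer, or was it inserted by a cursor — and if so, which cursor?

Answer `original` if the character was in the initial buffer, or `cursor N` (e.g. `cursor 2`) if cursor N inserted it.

After op 1 (insert('f')): buffer="smfyhglffhy" (len 11), cursors c1@3 c2@9, authorship ..1.....2..
After op 2 (add_cursor(11)): buffer="smfyhglffhy" (len 11), cursors c1@3 c2@9 c3@11, authorship ..1.....2..
After op 3 (add_cursor(3)): buffer="smfyhglffhy" (len 11), cursors c1@3 c4@3 c2@9 c3@11, authorship ..1.....2..
After op 4 (move_right): buffer="smfyhglffhy" (len 11), cursors c1@4 c4@4 c2@10 c3@11, authorship ..1.....2..
After op 5 (insert('k')): buffer="smfykkhglffhkyk" (len 15), cursors c1@6 c4@6 c2@13 c3@15, authorship ..1.14....2.2.3
Authorship (.=original, N=cursor N): . . 1 . 1 4 . . . . 2 . 2 . 3
Index 4: author = 1

Answer: cursor 1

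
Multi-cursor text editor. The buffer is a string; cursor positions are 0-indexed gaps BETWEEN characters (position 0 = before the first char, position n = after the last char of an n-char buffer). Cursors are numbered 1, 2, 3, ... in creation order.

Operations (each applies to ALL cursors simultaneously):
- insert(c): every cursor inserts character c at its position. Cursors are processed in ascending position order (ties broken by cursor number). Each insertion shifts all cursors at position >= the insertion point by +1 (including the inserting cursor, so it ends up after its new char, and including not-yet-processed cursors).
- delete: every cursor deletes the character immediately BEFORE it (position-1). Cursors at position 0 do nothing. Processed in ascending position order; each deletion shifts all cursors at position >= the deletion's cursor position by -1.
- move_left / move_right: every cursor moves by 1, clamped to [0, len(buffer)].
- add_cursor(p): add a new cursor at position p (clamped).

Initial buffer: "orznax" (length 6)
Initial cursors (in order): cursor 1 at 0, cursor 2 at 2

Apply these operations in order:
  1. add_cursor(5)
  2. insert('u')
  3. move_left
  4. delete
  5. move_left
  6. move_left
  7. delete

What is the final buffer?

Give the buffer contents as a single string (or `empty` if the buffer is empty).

Answer: uoznux

Derivation:
After op 1 (add_cursor(5)): buffer="orznax" (len 6), cursors c1@0 c2@2 c3@5, authorship ......
After op 2 (insert('u')): buffer="uoruznaux" (len 9), cursors c1@1 c2@4 c3@8, authorship 1..2...3.
After op 3 (move_left): buffer="uoruznaux" (len 9), cursors c1@0 c2@3 c3@7, authorship 1..2...3.
After op 4 (delete): buffer="uouznux" (len 7), cursors c1@0 c2@2 c3@5, authorship 1.2..3.
After op 5 (move_left): buffer="uouznux" (len 7), cursors c1@0 c2@1 c3@4, authorship 1.2..3.
After op 6 (move_left): buffer="uouznux" (len 7), cursors c1@0 c2@0 c3@3, authorship 1.2..3.
After op 7 (delete): buffer="uoznux" (len 6), cursors c1@0 c2@0 c3@2, authorship 1...3.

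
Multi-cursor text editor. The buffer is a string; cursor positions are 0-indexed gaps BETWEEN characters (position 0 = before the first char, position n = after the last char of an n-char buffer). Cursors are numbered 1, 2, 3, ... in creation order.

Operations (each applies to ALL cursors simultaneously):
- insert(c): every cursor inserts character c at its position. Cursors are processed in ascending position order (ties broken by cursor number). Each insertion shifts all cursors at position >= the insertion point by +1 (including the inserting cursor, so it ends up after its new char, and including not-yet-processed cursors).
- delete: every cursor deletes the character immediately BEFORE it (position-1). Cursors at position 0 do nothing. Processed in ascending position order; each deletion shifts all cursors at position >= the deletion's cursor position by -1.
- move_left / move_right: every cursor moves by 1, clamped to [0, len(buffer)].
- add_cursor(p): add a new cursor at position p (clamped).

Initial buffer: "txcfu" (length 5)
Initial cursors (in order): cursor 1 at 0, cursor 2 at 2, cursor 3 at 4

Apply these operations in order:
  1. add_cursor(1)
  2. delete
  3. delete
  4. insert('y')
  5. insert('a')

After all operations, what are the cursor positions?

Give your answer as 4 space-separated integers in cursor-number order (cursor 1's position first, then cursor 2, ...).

Answer: 8 8 8 8

Derivation:
After op 1 (add_cursor(1)): buffer="txcfu" (len 5), cursors c1@0 c4@1 c2@2 c3@4, authorship .....
After op 2 (delete): buffer="cu" (len 2), cursors c1@0 c2@0 c4@0 c3@1, authorship ..
After op 3 (delete): buffer="u" (len 1), cursors c1@0 c2@0 c3@0 c4@0, authorship .
After op 4 (insert('y')): buffer="yyyyu" (len 5), cursors c1@4 c2@4 c3@4 c4@4, authorship 1234.
After op 5 (insert('a')): buffer="yyyyaaaau" (len 9), cursors c1@8 c2@8 c3@8 c4@8, authorship 12341234.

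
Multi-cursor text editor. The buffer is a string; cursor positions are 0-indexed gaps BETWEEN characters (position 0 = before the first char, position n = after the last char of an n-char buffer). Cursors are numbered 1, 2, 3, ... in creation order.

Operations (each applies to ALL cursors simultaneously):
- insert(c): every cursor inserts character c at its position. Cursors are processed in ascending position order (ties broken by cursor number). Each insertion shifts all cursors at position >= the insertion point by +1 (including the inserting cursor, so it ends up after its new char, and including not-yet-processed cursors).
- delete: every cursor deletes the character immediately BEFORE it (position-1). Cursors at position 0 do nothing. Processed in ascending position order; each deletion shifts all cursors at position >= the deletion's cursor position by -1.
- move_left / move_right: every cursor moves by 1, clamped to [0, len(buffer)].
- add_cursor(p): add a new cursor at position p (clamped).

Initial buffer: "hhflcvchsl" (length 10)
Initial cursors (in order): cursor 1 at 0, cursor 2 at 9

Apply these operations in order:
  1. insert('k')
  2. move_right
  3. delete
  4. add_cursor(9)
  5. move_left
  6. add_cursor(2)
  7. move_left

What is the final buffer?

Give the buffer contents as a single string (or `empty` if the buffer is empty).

Answer: khflcvchsk

Derivation:
After op 1 (insert('k')): buffer="khhflcvchskl" (len 12), cursors c1@1 c2@11, authorship 1.........2.
After op 2 (move_right): buffer="khhflcvchskl" (len 12), cursors c1@2 c2@12, authorship 1.........2.
After op 3 (delete): buffer="khflcvchsk" (len 10), cursors c1@1 c2@10, authorship 1........2
After op 4 (add_cursor(9)): buffer="khflcvchsk" (len 10), cursors c1@1 c3@9 c2@10, authorship 1........2
After op 5 (move_left): buffer="khflcvchsk" (len 10), cursors c1@0 c3@8 c2@9, authorship 1........2
After op 6 (add_cursor(2)): buffer="khflcvchsk" (len 10), cursors c1@0 c4@2 c3@8 c2@9, authorship 1........2
After op 7 (move_left): buffer="khflcvchsk" (len 10), cursors c1@0 c4@1 c3@7 c2@8, authorship 1........2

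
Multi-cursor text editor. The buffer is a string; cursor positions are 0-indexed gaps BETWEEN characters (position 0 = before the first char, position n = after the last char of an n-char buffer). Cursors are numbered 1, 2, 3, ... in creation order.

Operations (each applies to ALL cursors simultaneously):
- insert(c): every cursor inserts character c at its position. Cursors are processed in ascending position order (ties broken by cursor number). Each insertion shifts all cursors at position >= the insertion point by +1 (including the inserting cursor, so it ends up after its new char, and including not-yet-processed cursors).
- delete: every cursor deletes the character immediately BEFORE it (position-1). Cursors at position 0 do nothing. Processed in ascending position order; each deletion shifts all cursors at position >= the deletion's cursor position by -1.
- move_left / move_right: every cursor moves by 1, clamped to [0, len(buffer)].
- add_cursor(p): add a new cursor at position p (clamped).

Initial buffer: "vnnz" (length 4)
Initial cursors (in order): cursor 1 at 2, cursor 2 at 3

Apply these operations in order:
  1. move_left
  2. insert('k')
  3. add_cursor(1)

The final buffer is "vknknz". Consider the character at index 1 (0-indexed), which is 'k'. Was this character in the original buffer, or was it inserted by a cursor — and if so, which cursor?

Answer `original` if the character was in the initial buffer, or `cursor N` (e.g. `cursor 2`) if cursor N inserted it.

Answer: cursor 1

Derivation:
After op 1 (move_left): buffer="vnnz" (len 4), cursors c1@1 c2@2, authorship ....
After op 2 (insert('k')): buffer="vknknz" (len 6), cursors c1@2 c2@4, authorship .1.2..
After op 3 (add_cursor(1)): buffer="vknknz" (len 6), cursors c3@1 c1@2 c2@4, authorship .1.2..
Authorship (.=original, N=cursor N): . 1 . 2 . .
Index 1: author = 1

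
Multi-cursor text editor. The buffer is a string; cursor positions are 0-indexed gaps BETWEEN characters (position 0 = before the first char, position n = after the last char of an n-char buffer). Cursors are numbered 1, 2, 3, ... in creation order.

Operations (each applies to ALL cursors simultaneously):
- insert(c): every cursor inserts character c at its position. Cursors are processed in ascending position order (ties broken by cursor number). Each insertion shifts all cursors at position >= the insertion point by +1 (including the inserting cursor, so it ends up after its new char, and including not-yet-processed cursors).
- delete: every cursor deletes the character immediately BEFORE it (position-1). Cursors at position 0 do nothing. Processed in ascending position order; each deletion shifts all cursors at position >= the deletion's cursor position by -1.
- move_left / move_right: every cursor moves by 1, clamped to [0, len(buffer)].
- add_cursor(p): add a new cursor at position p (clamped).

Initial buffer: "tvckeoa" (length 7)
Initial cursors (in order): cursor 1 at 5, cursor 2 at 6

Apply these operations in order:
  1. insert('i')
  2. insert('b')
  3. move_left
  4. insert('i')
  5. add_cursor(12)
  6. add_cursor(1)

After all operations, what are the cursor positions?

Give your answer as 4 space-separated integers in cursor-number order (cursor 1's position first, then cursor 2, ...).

Answer: 7 11 12 1

Derivation:
After op 1 (insert('i')): buffer="tvckeioia" (len 9), cursors c1@6 c2@8, authorship .....1.2.
After op 2 (insert('b')): buffer="tvckeiboiba" (len 11), cursors c1@7 c2@10, authorship .....11.22.
After op 3 (move_left): buffer="tvckeiboiba" (len 11), cursors c1@6 c2@9, authorship .....11.22.
After op 4 (insert('i')): buffer="tvckeiiboiiba" (len 13), cursors c1@7 c2@11, authorship .....111.222.
After op 5 (add_cursor(12)): buffer="tvckeiiboiiba" (len 13), cursors c1@7 c2@11 c3@12, authorship .....111.222.
After op 6 (add_cursor(1)): buffer="tvckeiiboiiba" (len 13), cursors c4@1 c1@7 c2@11 c3@12, authorship .....111.222.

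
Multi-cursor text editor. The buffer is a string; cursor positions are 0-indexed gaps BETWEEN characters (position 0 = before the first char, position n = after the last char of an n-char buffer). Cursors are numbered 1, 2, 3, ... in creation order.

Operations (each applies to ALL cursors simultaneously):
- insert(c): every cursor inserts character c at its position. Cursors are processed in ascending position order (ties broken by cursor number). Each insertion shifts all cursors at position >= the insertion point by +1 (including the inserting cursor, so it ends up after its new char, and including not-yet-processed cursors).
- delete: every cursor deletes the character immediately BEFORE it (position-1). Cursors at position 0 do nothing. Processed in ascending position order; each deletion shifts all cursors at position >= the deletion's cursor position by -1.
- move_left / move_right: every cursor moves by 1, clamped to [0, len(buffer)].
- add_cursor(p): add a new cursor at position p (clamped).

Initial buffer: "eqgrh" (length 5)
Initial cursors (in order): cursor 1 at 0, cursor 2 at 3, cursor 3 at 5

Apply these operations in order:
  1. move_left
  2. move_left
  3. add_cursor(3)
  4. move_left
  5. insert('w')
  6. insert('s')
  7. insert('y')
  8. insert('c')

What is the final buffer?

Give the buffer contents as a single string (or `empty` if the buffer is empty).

After op 1 (move_left): buffer="eqgrh" (len 5), cursors c1@0 c2@2 c3@4, authorship .....
After op 2 (move_left): buffer="eqgrh" (len 5), cursors c1@0 c2@1 c3@3, authorship .....
After op 3 (add_cursor(3)): buffer="eqgrh" (len 5), cursors c1@0 c2@1 c3@3 c4@3, authorship .....
After op 4 (move_left): buffer="eqgrh" (len 5), cursors c1@0 c2@0 c3@2 c4@2, authorship .....
After op 5 (insert('w')): buffer="wweqwwgrh" (len 9), cursors c1@2 c2@2 c3@6 c4@6, authorship 12..34...
After op 6 (insert('s')): buffer="wwsseqwwssgrh" (len 13), cursors c1@4 c2@4 c3@10 c4@10, authorship 1212..3434...
After op 7 (insert('y')): buffer="wwssyyeqwwssyygrh" (len 17), cursors c1@6 c2@6 c3@14 c4@14, authorship 121212..343434...
After op 8 (insert('c')): buffer="wwssyycceqwwssyyccgrh" (len 21), cursors c1@8 c2@8 c3@18 c4@18, authorship 12121212..34343434...

Answer: wwssyycceqwwssyyccgrh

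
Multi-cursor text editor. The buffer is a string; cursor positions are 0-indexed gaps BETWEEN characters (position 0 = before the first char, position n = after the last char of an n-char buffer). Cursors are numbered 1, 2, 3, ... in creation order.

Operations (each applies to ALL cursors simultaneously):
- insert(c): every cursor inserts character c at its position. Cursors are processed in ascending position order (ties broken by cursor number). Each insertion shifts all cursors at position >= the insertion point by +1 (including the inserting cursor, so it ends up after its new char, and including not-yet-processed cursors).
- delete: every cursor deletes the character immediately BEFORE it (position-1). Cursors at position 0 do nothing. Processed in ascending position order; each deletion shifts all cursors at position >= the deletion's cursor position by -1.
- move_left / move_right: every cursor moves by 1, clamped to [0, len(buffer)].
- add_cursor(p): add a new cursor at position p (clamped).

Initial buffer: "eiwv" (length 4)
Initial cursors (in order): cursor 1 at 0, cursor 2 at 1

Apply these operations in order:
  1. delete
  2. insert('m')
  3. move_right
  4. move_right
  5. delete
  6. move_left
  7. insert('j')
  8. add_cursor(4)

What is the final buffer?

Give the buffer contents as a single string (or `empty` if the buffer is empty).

After op 1 (delete): buffer="iwv" (len 3), cursors c1@0 c2@0, authorship ...
After op 2 (insert('m')): buffer="mmiwv" (len 5), cursors c1@2 c2@2, authorship 12...
After op 3 (move_right): buffer="mmiwv" (len 5), cursors c1@3 c2@3, authorship 12...
After op 4 (move_right): buffer="mmiwv" (len 5), cursors c1@4 c2@4, authorship 12...
After op 5 (delete): buffer="mmv" (len 3), cursors c1@2 c2@2, authorship 12.
After op 6 (move_left): buffer="mmv" (len 3), cursors c1@1 c2@1, authorship 12.
After op 7 (insert('j')): buffer="mjjmv" (len 5), cursors c1@3 c2@3, authorship 1122.
After op 8 (add_cursor(4)): buffer="mjjmv" (len 5), cursors c1@3 c2@3 c3@4, authorship 1122.

Answer: mjjmv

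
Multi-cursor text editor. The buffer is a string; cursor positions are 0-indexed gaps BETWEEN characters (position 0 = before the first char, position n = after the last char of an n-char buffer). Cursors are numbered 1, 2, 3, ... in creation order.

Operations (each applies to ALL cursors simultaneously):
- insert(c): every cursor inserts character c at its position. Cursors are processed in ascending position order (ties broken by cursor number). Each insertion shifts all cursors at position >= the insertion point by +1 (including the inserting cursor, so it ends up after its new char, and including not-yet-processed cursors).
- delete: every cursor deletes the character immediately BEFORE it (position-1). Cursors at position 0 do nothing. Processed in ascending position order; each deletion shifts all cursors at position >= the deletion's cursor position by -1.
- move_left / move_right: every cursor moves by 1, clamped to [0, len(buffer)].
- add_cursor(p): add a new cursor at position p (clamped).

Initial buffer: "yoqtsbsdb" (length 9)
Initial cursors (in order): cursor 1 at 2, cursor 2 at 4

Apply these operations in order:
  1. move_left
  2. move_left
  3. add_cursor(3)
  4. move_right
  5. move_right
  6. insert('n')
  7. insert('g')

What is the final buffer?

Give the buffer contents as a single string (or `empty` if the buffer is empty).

Answer: yongqtngsngbsdb

Derivation:
After op 1 (move_left): buffer="yoqtsbsdb" (len 9), cursors c1@1 c2@3, authorship .........
After op 2 (move_left): buffer="yoqtsbsdb" (len 9), cursors c1@0 c2@2, authorship .........
After op 3 (add_cursor(3)): buffer="yoqtsbsdb" (len 9), cursors c1@0 c2@2 c3@3, authorship .........
After op 4 (move_right): buffer="yoqtsbsdb" (len 9), cursors c1@1 c2@3 c3@4, authorship .........
After op 5 (move_right): buffer="yoqtsbsdb" (len 9), cursors c1@2 c2@4 c3@5, authorship .........
After op 6 (insert('n')): buffer="yonqtnsnbsdb" (len 12), cursors c1@3 c2@6 c3@8, authorship ..1..2.3....
After op 7 (insert('g')): buffer="yongqtngsngbsdb" (len 15), cursors c1@4 c2@8 c3@11, authorship ..11..22.33....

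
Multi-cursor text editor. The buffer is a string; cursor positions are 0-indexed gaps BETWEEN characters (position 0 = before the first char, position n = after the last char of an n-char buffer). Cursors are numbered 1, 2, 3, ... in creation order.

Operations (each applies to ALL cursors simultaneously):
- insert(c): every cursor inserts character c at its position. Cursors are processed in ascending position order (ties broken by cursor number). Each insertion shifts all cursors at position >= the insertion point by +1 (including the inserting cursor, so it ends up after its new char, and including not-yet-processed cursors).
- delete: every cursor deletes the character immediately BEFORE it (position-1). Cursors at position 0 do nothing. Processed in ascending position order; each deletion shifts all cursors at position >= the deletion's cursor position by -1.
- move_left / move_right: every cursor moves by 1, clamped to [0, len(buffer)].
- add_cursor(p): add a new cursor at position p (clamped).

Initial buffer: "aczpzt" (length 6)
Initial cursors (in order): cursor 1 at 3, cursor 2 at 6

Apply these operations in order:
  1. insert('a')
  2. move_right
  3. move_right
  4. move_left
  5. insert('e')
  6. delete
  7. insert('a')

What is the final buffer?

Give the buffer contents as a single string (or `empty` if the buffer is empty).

Answer: aczapaztaa

Derivation:
After op 1 (insert('a')): buffer="aczapzta" (len 8), cursors c1@4 c2@8, authorship ...1...2
After op 2 (move_right): buffer="aczapzta" (len 8), cursors c1@5 c2@8, authorship ...1...2
After op 3 (move_right): buffer="aczapzta" (len 8), cursors c1@6 c2@8, authorship ...1...2
After op 4 (move_left): buffer="aczapzta" (len 8), cursors c1@5 c2@7, authorship ...1...2
After op 5 (insert('e')): buffer="aczapeztea" (len 10), cursors c1@6 c2@9, authorship ...1.1..22
After op 6 (delete): buffer="aczapzta" (len 8), cursors c1@5 c2@7, authorship ...1...2
After op 7 (insert('a')): buffer="aczapaztaa" (len 10), cursors c1@6 c2@9, authorship ...1.1..22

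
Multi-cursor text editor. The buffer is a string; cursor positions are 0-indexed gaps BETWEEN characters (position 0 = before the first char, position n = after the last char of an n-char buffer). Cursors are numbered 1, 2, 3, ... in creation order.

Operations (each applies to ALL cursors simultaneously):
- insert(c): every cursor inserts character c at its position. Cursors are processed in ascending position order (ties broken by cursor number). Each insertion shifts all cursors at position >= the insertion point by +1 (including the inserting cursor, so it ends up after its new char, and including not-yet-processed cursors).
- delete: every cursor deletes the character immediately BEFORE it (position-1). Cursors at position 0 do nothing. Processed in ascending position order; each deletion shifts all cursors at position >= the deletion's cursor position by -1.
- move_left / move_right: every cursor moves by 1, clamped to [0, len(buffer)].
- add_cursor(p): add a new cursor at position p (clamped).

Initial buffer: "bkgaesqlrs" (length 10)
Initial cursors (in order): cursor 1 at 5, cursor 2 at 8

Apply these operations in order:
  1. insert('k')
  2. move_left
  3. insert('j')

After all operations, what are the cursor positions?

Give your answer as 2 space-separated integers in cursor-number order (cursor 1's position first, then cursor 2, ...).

Answer: 6 11

Derivation:
After op 1 (insert('k')): buffer="bkgaeksqlkrs" (len 12), cursors c1@6 c2@10, authorship .....1...2..
After op 2 (move_left): buffer="bkgaeksqlkrs" (len 12), cursors c1@5 c2@9, authorship .....1...2..
After op 3 (insert('j')): buffer="bkgaejksqljkrs" (len 14), cursors c1@6 c2@11, authorship .....11...22..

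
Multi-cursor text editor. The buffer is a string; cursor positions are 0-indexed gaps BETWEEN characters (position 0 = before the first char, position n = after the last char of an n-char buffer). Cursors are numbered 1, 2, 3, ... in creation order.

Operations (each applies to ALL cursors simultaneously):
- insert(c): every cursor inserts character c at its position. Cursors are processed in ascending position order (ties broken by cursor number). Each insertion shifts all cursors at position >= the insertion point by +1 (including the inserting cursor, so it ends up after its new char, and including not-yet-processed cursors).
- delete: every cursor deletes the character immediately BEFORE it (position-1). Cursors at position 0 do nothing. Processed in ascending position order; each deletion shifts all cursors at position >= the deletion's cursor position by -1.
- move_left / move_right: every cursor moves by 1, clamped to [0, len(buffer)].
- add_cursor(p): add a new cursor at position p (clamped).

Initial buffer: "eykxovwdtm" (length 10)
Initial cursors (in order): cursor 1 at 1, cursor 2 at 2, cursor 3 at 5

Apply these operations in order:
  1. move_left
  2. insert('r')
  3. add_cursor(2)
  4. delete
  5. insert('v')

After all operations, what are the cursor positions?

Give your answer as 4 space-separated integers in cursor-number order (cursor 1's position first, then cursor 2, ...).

After op 1 (move_left): buffer="eykxovwdtm" (len 10), cursors c1@0 c2@1 c3@4, authorship ..........
After op 2 (insert('r')): buffer="rerykxrovwdtm" (len 13), cursors c1@1 c2@3 c3@7, authorship 1.2...3......
After op 3 (add_cursor(2)): buffer="rerykxrovwdtm" (len 13), cursors c1@1 c4@2 c2@3 c3@7, authorship 1.2...3......
After op 4 (delete): buffer="ykxovwdtm" (len 9), cursors c1@0 c2@0 c4@0 c3@3, authorship .........
After op 5 (insert('v')): buffer="vvvykxvovwdtm" (len 13), cursors c1@3 c2@3 c4@3 c3@7, authorship 124...3......

Answer: 3 3 7 3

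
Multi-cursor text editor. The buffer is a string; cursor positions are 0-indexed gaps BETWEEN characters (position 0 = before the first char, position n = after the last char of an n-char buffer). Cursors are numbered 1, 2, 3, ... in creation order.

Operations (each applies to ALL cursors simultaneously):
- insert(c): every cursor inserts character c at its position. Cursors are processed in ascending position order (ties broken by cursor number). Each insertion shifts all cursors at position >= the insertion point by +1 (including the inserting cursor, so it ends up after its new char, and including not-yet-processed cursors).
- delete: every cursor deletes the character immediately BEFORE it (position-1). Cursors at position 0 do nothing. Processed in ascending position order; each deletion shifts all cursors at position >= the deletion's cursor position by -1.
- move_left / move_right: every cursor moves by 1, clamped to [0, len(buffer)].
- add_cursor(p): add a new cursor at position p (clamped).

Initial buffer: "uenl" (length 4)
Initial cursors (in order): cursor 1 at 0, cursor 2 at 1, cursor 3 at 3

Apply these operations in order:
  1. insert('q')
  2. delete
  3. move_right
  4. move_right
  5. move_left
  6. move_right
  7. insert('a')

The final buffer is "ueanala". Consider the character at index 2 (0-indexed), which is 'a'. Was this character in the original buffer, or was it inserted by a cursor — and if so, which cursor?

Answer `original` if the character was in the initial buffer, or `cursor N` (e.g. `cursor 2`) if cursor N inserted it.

After op 1 (insert('q')): buffer="quqenql" (len 7), cursors c1@1 c2@3 c3@6, authorship 1.2..3.
After op 2 (delete): buffer="uenl" (len 4), cursors c1@0 c2@1 c3@3, authorship ....
After op 3 (move_right): buffer="uenl" (len 4), cursors c1@1 c2@2 c3@4, authorship ....
After op 4 (move_right): buffer="uenl" (len 4), cursors c1@2 c2@3 c3@4, authorship ....
After op 5 (move_left): buffer="uenl" (len 4), cursors c1@1 c2@2 c3@3, authorship ....
After op 6 (move_right): buffer="uenl" (len 4), cursors c1@2 c2@3 c3@4, authorship ....
After op 7 (insert('a')): buffer="ueanala" (len 7), cursors c1@3 c2@5 c3@7, authorship ..1.2.3
Authorship (.=original, N=cursor N): . . 1 . 2 . 3
Index 2: author = 1

Answer: cursor 1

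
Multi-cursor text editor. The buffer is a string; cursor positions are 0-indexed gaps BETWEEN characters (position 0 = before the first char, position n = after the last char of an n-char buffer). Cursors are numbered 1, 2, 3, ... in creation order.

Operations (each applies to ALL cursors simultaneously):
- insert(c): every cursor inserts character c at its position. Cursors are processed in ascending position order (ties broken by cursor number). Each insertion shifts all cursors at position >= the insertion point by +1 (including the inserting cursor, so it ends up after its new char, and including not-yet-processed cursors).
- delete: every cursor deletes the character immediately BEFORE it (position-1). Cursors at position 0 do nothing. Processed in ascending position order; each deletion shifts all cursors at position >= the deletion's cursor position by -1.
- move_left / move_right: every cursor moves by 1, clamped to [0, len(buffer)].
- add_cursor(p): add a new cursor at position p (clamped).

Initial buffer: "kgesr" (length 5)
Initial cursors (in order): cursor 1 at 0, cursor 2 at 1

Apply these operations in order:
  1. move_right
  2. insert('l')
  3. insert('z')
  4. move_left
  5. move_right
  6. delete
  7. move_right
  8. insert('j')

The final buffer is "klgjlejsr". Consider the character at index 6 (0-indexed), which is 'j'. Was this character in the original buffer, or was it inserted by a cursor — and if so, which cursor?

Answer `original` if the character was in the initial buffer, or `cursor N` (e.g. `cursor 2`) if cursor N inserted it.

After op 1 (move_right): buffer="kgesr" (len 5), cursors c1@1 c2@2, authorship .....
After op 2 (insert('l')): buffer="klglesr" (len 7), cursors c1@2 c2@4, authorship .1.2...
After op 3 (insert('z')): buffer="klzglzesr" (len 9), cursors c1@3 c2@6, authorship .11.22...
After op 4 (move_left): buffer="klzglzesr" (len 9), cursors c1@2 c2@5, authorship .11.22...
After op 5 (move_right): buffer="klzglzesr" (len 9), cursors c1@3 c2@6, authorship .11.22...
After op 6 (delete): buffer="klglesr" (len 7), cursors c1@2 c2@4, authorship .1.2...
After op 7 (move_right): buffer="klglesr" (len 7), cursors c1@3 c2@5, authorship .1.2...
After op 8 (insert('j')): buffer="klgjlejsr" (len 9), cursors c1@4 c2@7, authorship .1.12.2..
Authorship (.=original, N=cursor N): . 1 . 1 2 . 2 . .
Index 6: author = 2

Answer: cursor 2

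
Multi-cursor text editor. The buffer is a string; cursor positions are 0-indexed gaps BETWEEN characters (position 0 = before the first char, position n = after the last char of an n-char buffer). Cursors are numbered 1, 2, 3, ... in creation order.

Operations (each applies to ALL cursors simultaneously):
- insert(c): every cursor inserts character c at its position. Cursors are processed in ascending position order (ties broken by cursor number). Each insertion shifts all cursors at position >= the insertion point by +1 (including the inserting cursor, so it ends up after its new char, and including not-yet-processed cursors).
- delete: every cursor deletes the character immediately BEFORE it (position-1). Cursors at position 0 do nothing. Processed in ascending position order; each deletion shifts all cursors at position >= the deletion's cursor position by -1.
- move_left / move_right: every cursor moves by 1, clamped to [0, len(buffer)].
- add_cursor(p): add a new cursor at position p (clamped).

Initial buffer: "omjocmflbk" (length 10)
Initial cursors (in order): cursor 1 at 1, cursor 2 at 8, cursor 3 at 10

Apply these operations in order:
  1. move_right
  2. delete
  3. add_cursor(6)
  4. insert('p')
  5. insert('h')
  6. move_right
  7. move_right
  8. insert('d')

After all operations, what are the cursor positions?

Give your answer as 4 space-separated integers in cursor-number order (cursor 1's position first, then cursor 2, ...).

After op 1 (move_right): buffer="omjocmflbk" (len 10), cursors c1@2 c2@9 c3@10, authorship ..........
After op 2 (delete): buffer="ojocmfl" (len 7), cursors c1@1 c2@7 c3@7, authorship .......
After op 3 (add_cursor(6)): buffer="ojocmfl" (len 7), cursors c1@1 c4@6 c2@7 c3@7, authorship .......
After op 4 (insert('p')): buffer="opjocmfplpp" (len 11), cursors c1@2 c4@8 c2@11 c3@11, authorship .1.....4.23
After op 5 (insert('h')): buffer="ophjocmfphlpphh" (len 15), cursors c1@3 c4@10 c2@15 c3@15, authorship .11.....44.2323
After op 6 (move_right): buffer="ophjocmfphlpphh" (len 15), cursors c1@4 c4@11 c2@15 c3@15, authorship .11.....44.2323
After op 7 (move_right): buffer="ophjocmfphlpphh" (len 15), cursors c1@5 c4@12 c2@15 c3@15, authorship .11.....44.2323
After op 8 (insert('d')): buffer="ophjodcmfphlpdphhdd" (len 19), cursors c1@6 c4@14 c2@19 c3@19, authorship .11..1...44.2432323

Answer: 6 19 19 14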